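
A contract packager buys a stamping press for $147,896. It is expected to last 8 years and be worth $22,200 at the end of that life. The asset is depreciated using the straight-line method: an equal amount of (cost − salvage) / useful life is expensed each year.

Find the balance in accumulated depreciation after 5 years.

$78,560

Depreciable base = $147,896 − $22,200 = $125,696.
Annual expense = $125,696 / 8 = $15,712.
End of year 1: book value $132,184.
End of year 2: book value $116,472.
End of year 3: book value $100,760.
End of year 4: book value $85,048.
End of year 5: book value $69,336.
Accumulated through year 5 = $147,896 − $69,336 = $78,560.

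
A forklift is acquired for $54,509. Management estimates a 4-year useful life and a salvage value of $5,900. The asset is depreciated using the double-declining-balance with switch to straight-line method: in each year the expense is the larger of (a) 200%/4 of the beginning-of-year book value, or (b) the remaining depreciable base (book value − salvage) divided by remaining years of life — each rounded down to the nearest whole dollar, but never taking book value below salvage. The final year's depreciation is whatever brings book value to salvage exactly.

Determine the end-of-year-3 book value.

Depreciable base = $54,509 − $5,900 = $48,609.
Year 1: DB = ⌊$54,509 × 200%/4⌋ = $27,254; SL = ⌊$48,609/4⌋ = $12,152 → take DB $27,254. Book value $27,255.
Year 2: DB = ⌊$27,255 × 200%/4⌋ = $13,627; SL = ⌊$21,355/3⌋ = $7,118 → take DB $13,627. Book value $13,628.
Year 3: DB = ⌊$13,628 × 200%/4⌋ = $6,814; SL = ⌊$7,728/2⌋ = $3,864 → take DB $6,814. Book value $6,814.

$6,814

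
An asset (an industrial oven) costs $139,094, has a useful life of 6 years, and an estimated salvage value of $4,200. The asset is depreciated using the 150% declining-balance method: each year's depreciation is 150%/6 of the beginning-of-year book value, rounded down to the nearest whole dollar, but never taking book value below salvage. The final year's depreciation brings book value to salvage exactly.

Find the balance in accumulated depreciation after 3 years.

$80,413

Depreciable base = $139,094 − $4,200 = $134,894.
Year 1: ⌊$139,094 × 150%/6⌋ = $34,773. Book value $104,321.
Year 2: ⌊$104,321 × 150%/6⌋ = $26,080. Book value $78,241.
Year 3: ⌊$78,241 × 150%/6⌋ = $19,560. Book value $58,681.
Accumulated through year 3 = $139,094 − $58,681 = $80,413.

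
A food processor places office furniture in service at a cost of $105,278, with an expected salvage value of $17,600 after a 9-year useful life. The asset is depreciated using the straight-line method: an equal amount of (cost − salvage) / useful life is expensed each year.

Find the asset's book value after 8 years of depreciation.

$27,342

Depreciable base = $105,278 − $17,600 = $87,678.
Annual expense = $87,678 / 9 = $9,742.
End of year 1: book value $95,536.
End of year 2: book value $85,794.
End of year 3: book value $76,052.
End of year 4: book value $66,310.
End of year 5: book value $56,568.
End of year 6: book value $46,826.
End of year 7: book value $37,084.
End of year 8: book value $27,342.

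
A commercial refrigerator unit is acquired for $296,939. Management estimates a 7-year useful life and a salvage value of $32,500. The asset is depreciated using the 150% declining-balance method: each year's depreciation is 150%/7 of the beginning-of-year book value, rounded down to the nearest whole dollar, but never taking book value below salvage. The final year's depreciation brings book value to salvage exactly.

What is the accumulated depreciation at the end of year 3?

Depreciable base = $296,939 − $32,500 = $264,439.
Year 1: ⌊$296,939 × 150%/7⌋ = $63,629. Book value $233,310.
Year 2: ⌊$233,310 × 150%/7⌋ = $49,995. Book value $183,315.
Year 3: ⌊$183,315 × 150%/7⌋ = $39,281. Book value $144,034.
Accumulated through year 3 = $296,939 − $144,034 = $152,905.

$152,905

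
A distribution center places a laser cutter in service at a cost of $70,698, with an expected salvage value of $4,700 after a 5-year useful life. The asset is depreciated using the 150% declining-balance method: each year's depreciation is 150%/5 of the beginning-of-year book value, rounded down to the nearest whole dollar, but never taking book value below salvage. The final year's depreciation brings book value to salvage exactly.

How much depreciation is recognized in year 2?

Depreciable base = $70,698 − $4,700 = $65,998.
Year 1: ⌊$70,698 × 150%/5⌋ = $21,209. Book value $49,489.
Year 2: ⌊$49,489 × 150%/5⌋ = $14,846. Book value $34,643.

$14,846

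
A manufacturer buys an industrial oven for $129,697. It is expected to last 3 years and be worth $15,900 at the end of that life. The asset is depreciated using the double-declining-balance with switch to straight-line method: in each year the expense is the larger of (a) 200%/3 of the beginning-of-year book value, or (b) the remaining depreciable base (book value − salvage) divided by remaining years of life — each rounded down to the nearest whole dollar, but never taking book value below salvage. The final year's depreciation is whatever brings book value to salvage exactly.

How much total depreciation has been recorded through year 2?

Depreciable base = $129,697 − $15,900 = $113,797.
Year 1: DB = ⌊$129,697 × 200%/3⌋ = $86,464; SL = ⌊$113,797/3⌋ = $37,932 → take DB $86,464. Book value $43,233.
Year 2: DB = ⌊$43,233 × 200%/3⌋ = $28,822; SL = ⌊$27,333/2⌋ = $13,666 → take DB $28,822, capped at $27,333. Book value $15,900.
Accumulated through year 2 = $129,697 − $15,900 = $113,797.

$113,797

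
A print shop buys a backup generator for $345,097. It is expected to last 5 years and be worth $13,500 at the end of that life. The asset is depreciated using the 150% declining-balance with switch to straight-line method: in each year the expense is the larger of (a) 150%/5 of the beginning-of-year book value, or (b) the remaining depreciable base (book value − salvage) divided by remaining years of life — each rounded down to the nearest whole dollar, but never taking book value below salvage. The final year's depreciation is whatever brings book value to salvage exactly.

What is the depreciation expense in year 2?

Depreciable base = $345,097 − $13,500 = $331,597.
Year 1: DB = ⌊$345,097 × 150%/5⌋ = $103,529; SL = ⌊$331,597/5⌋ = $66,319 → take DB $103,529. Book value $241,568.
Year 2: DB = ⌊$241,568 × 150%/5⌋ = $72,470; SL = ⌊$228,068/4⌋ = $57,017 → take DB $72,470. Book value $169,098.

$72,470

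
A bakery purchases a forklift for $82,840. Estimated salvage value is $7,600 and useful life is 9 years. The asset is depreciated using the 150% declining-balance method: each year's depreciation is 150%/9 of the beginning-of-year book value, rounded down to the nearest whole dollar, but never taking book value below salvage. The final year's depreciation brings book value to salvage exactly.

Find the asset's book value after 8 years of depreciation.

$19,268

Depreciable base = $82,840 − $7,600 = $75,240.
Year 1: ⌊$82,840 × 150%/9⌋ = $13,806. Book value $69,034.
Year 2: ⌊$69,034 × 150%/9⌋ = $11,505. Book value $57,529.
Year 3: ⌊$57,529 × 150%/9⌋ = $9,588. Book value $47,941.
Year 4: ⌊$47,941 × 150%/9⌋ = $7,990. Book value $39,951.
Year 5: ⌊$39,951 × 150%/9⌋ = $6,658. Book value $33,293.
Year 6: ⌊$33,293 × 150%/9⌋ = $5,548. Book value $27,745.
Year 7: ⌊$27,745 × 150%/9⌋ = $4,624. Book value $23,121.
Year 8: ⌊$23,121 × 150%/9⌋ = $3,853. Book value $19,268.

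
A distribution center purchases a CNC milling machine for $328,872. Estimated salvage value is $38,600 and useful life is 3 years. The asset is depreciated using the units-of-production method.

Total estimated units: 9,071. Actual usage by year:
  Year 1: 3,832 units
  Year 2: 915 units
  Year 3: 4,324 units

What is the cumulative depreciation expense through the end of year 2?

$151,904

Depreciable base = $328,872 − $38,600 = $290,272.
Rate = $290,272 / 9,071 units = $32 per unit.
Year 1: 3,832 × $32 = $122,624. Book value $206,248.
Year 2: 915 × $32 = $29,280. Book value $176,968.
Accumulated through year 2 = $328,872 − $176,968 = $151,904.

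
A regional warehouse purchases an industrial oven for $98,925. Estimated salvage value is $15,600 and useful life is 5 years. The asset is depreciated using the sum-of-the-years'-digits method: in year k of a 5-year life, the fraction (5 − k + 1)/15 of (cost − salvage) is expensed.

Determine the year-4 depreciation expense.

Depreciable base = $98,925 − $15,600 = $83,325.
Sum of the years' digits = 5+4+3+2+1 = 15.
Year 1: $83,325 × 5/15 = $27,775. Book value $71,150.
Year 2: $83,325 × 4/15 = $22,220. Book value $48,930.
Year 3: $83,325 × 3/15 = $16,665. Book value $32,265.
Year 4: $83,325 × 2/15 = $11,110. Book value $21,155.

$11,110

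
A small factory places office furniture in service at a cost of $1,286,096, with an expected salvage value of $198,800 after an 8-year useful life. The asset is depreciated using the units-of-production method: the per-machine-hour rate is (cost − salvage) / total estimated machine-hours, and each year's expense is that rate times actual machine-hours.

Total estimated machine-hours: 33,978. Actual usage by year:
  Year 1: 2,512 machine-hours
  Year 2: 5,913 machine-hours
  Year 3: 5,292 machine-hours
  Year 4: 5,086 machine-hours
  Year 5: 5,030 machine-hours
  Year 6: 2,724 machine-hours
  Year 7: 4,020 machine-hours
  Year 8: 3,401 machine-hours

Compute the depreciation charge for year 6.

Depreciable base = $1,286,096 − $198,800 = $1,087,296.
Rate = $1,087,296 / 33,978 machine-hours = $32 per machine-hour.
Year 1: 2,512 × $32 = $80,384. Book value $1,205,712.
Year 2: 5,913 × $32 = $189,216. Book value $1,016,496.
Year 3: 5,292 × $32 = $169,344. Book value $847,152.
Year 4: 5,086 × $32 = $162,752. Book value $684,400.
Year 5: 5,030 × $32 = $160,960. Book value $523,440.
Year 6: 2,724 × $32 = $87,168. Book value $436,272.

$87,168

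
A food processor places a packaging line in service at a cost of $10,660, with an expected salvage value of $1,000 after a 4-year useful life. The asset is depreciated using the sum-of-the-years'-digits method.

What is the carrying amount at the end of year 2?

$3,898

Depreciable base = $10,660 − $1,000 = $9,660.
Sum of the years' digits = 4+3+2+1 = 10.
Year 1: $9,660 × 4/10 = $3,864. Book value $6,796.
Year 2: $9,660 × 3/10 = $2,898. Book value $3,898.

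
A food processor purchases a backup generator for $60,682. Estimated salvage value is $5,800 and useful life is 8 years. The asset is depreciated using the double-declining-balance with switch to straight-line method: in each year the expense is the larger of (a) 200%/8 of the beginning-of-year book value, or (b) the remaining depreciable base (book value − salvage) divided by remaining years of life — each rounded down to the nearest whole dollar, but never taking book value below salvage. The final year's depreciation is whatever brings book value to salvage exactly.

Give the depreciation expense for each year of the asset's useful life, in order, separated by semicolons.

$15,170; $11,378; $8,533; $6,400; $4,800; $3,600; $2,700; $2,301

Depreciable base = $60,682 − $5,800 = $54,882.
Year 1: DB = ⌊$60,682 × 200%/8⌋ = $15,170; SL = ⌊$54,882/8⌋ = $6,860 → take DB $15,170. Book value $45,512.
Year 2: DB = ⌊$45,512 × 200%/8⌋ = $11,378; SL = ⌊$39,712/7⌋ = $5,673 → take DB $11,378. Book value $34,134.
Year 3: DB = ⌊$34,134 × 200%/8⌋ = $8,533; SL = ⌊$28,334/6⌋ = $4,722 → take DB $8,533. Book value $25,601.
Year 4: DB = ⌊$25,601 × 200%/8⌋ = $6,400; SL = ⌊$19,801/5⌋ = $3,960 → take DB $6,400. Book value $19,201.
Year 5: DB = ⌊$19,201 × 200%/8⌋ = $4,800; SL = ⌊$13,401/4⌋ = $3,350 → take DB $4,800. Book value $14,401.
Year 6: DB = ⌊$14,401 × 200%/8⌋ = $3,600; SL = ⌊$8,601/3⌋ = $2,867 → take DB $3,600. Book value $10,801.
Year 7: DB = ⌊$10,801 × 200%/8⌋ = $2,700; SL = ⌊$5,001/2⌋ = $2,500 → take DB $2,700. Book value $8,101.
Year 8 (final): $8,101 − $5,800 = $2,301. Book value $5,800.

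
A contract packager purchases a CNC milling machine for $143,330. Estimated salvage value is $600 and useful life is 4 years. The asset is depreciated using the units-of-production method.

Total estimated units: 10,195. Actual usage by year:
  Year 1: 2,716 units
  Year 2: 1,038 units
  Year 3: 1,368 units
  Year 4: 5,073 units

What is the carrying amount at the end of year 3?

$71,622

Depreciable base = $143,330 − $600 = $142,730.
Rate = $142,730 / 10,195 units = $14 per unit.
Year 1: 2,716 × $14 = $38,024. Book value $105,306.
Year 2: 1,038 × $14 = $14,532. Book value $90,774.
Year 3: 1,368 × $14 = $19,152. Book value $71,622.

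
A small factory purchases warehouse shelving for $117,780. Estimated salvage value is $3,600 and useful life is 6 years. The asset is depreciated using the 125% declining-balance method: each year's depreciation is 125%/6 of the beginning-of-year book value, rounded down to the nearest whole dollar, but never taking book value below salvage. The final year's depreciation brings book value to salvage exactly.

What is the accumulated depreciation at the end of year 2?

$43,962

Depreciable base = $117,780 − $3,600 = $114,180.
Year 1: ⌊$117,780 × 125%/6⌋ = $24,537. Book value $93,243.
Year 2: ⌊$93,243 × 125%/6⌋ = $19,425. Book value $73,818.
Accumulated through year 2 = $117,780 − $73,818 = $43,962.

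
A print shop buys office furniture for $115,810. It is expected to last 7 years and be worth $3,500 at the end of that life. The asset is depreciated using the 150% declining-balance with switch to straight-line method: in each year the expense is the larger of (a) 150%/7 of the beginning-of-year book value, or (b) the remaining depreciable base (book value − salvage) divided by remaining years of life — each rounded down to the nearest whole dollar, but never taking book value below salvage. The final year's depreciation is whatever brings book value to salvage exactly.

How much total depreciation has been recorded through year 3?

Depreciable base = $115,810 − $3,500 = $112,310.
Year 1: DB = ⌊$115,810 × 150%/7⌋ = $24,816; SL = ⌊$112,310/7⌋ = $16,044 → take DB $24,816. Book value $90,994.
Year 2: DB = ⌊$90,994 × 150%/7⌋ = $19,498; SL = ⌊$87,494/6⌋ = $14,582 → take DB $19,498. Book value $71,496.
Year 3: DB = ⌊$71,496 × 150%/7⌋ = $15,320; SL = ⌊$67,996/5⌋ = $13,599 → take DB $15,320. Book value $56,176.
Accumulated through year 3 = $115,810 − $56,176 = $59,634.

$59,634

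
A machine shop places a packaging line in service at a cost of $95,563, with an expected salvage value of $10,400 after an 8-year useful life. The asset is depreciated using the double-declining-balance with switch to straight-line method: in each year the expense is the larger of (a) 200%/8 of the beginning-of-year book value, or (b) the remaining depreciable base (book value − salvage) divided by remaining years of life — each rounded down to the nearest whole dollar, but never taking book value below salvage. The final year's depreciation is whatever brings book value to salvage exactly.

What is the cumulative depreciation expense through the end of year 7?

Depreciable base = $95,563 − $10,400 = $85,163.
Year 1: DB = ⌊$95,563 × 200%/8⌋ = $23,890; SL = ⌊$85,163/8⌋ = $10,645 → take DB $23,890. Book value $71,673.
Year 2: DB = ⌊$71,673 × 200%/8⌋ = $17,918; SL = ⌊$61,273/7⌋ = $8,753 → take DB $17,918. Book value $53,755.
Year 3: DB = ⌊$53,755 × 200%/8⌋ = $13,438; SL = ⌊$43,355/6⌋ = $7,225 → take DB $13,438. Book value $40,317.
Year 4: DB = ⌊$40,317 × 200%/8⌋ = $10,079; SL = ⌊$29,917/5⌋ = $5,983 → take DB $10,079. Book value $30,238.
Year 5: DB = ⌊$30,238 × 200%/8⌋ = $7,559; SL = ⌊$19,838/4⌋ = $4,959 → take DB $7,559. Book value $22,679.
Year 6: DB = ⌊$22,679 × 200%/8⌋ = $5,669; SL = ⌊$12,279/3⌋ = $4,093 → take DB $5,669. Book value $17,010.
Year 7: DB = ⌊$17,010 × 200%/8⌋ = $4,252; SL = ⌊$6,610/2⌋ = $3,305 → take DB $4,252. Book value $12,758.
Accumulated through year 7 = $95,563 − $12,758 = $82,805.

$82,805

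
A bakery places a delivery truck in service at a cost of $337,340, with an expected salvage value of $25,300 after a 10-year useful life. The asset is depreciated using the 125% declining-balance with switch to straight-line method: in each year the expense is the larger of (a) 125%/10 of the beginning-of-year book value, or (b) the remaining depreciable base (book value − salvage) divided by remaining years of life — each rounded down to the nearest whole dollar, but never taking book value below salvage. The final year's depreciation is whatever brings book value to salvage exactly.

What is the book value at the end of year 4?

$197,323

Depreciable base = $337,340 − $25,300 = $312,040.
Year 1: DB = ⌊$337,340 × 125%/10⌋ = $42,167; SL = ⌊$312,040/10⌋ = $31,204 → take DB $42,167. Book value $295,173.
Year 2: DB = ⌊$295,173 × 125%/10⌋ = $36,896; SL = ⌊$269,873/9⌋ = $29,985 → take DB $36,896. Book value $258,277.
Year 3: DB = ⌊$258,277 × 125%/10⌋ = $32,284; SL = ⌊$232,977/8⌋ = $29,122 → take DB $32,284. Book value $225,993.
Year 4: DB = ⌊$225,993 × 125%/10⌋ = $28,249; SL = ⌊$200,693/7⌋ = $28,670 → take SL $28,670. Book value $197,323.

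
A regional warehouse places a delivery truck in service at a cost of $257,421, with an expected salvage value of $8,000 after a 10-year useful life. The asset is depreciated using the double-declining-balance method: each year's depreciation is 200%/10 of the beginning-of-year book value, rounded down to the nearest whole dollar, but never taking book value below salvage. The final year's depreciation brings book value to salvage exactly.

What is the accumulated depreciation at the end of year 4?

Depreciable base = $257,421 − $8,000 = $249,421.
Year 1: ⌊$257,421 × 200%/10⌋ = $51,484. Book value $205,937.
Year 2: ⌊$205,937 × 200%/10⌋ = $41,187. Book value $164,750.
Year 3: ⌊$164,750 × 200%/10⌋ = $32,950. Book value $131,800.
Year 4: ⌊$131,800 × 200%/10⌋ = $26,360. Book value $105,440.
Accumulated through year 4 = $257,421 − $105,440 = $151,981.

$151,981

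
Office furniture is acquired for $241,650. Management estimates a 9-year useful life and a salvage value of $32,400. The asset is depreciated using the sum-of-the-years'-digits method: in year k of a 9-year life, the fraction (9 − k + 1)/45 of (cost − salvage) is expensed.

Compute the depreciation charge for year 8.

$9,300

Depreciable base = $241,650 − $32,400 = $209,250.
Sum of the years' digits = 9+8+7+6+5+4+3+2+1 = 45.
Year 1: $209,250 × 9/45 = $41,850. Book value $199,800.
Year 2: $209,250 × 8/45 = $37,200. Book value $162,600.
Year 3: $209,250 × 7/45 = $32,550. Book value $130,050.
Year 4: $209,250 × 6/45 = $27,900. Book value $102,150.
Year 5: $209,250 × 5/45 = $23,250. Book value $78,900.
Year 6: $209,250 × 4/45 = $18,600. Book value $60,300.
Year 7: $209,250 × 3/45 = $13,950. Book value $46,350.
Year 8: $209,250 × 2/45 = $9,300. Book value $37,050.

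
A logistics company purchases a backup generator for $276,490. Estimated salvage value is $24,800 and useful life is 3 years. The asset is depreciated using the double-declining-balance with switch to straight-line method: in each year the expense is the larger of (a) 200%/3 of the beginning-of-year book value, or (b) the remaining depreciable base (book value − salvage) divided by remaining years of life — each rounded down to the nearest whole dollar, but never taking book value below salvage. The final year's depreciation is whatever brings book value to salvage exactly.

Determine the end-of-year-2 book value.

$30,722

Depreciable base = $276,490 − $24,800 = $251,690.
Year 1: DB = ⌊$276,490 × 200%/3⌋ = $184,326; SL = ⌊$251,690/3⌋ = $83,896 → take DB $184,326. Book value $92,164.
Year 2: DB = ⌊$92,164 × 200%/3⌋ = $61,442; SL = ⌊$67,364/2⌋ = $33,682 → take DB $61,442. Book value $30,722.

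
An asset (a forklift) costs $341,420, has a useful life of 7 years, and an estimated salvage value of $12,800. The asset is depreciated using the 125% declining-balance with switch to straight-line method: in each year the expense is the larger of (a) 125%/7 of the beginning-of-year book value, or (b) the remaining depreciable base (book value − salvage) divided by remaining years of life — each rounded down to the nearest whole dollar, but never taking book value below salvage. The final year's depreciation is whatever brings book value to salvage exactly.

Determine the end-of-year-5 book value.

$99,830

Depreciable base = $341,420 − $12,800 = $328,620.
Year 1: DB = ⌊$341,420 × 125%/7⌋ = $60,967; SL = ⌊$328,620/7⌋ = $46,945 → take DB $60,967. Book value $280,453.
Year 2: DB = ⌊$280,453 × 125%/7⌋ = $50,080; SL = ⌊$267,653/6⌋ = $44,608 → take DB $50,080. Book value $230,373.
Year 3: DB = ⌊$230,373 × 125%/7⌋ = $41,138; SL = ⌊$217,573/5⌋ = $43,514 → take SL $43,514. Book value $186,859.
Year 4: DB = ⌊$186,859 × 125%/7⌋ = $33,367; SL = ⌊$174,059/4⌋ = $43,514 → take SL $43,514. Book value $143,345.
Year 5: DB = ⌊$143,345 × 125%/7⌋ = $25,597; SL = ⌊$130,545/3⌋ = $43,515 → take SL $43,515. Book value $99,830.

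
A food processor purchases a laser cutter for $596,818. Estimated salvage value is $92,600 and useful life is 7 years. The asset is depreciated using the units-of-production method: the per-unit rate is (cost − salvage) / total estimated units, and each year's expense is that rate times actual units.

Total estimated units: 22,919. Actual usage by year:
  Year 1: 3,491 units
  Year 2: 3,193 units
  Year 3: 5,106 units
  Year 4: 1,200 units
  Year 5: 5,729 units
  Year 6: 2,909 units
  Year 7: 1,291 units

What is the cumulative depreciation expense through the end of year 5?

$411,818

Depreciable base = $596,818 − $92,600 = $504,218.
Rate = $504,218 / 22,919 units = $22 per unit.
Year 1: 3,491 × $22 = $76,802. Book value $520,016.
Year 2: 3,193 × $22 = $70,246. Book value $449,770.
Year 3: 5,106 × $22 = $112,332. Book value $337,438.
Year 4: 1,200 × $22 = $26,400. Book value $311,038.
Year 5: 5,729 × $22 = $126,038. Book value $185,000.
Accumulated through year 5 = $596,818 − $185,000 = $411,818.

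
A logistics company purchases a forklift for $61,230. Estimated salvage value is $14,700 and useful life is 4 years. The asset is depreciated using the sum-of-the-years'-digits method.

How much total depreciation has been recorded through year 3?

$41,877

Depreciable base = $61,230 − $14,700 = $46,530.
Sum of the years' digits = 4+3+2+1 = 10.
Year 1: $46,530 × 4/10 = $18,612. Book value $42,618.
Year 2: $46,530 × 3/10 = $13,959. Book value $28,659.
Year 3: $46,530 × 2/10 = $9,306. Book value $19,353.
Accumulated through year 3 = $61,230 − $19,353 = $41,877.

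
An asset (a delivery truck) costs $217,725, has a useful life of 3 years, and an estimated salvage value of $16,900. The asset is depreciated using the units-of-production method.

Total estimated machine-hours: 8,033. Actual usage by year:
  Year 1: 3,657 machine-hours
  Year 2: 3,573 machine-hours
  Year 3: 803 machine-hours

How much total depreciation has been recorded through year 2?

$180,750

Depreciable base = $217,725 − $16,900 = $200,825.
Rate = $200,825 / 8,033 machine-hours = $25 per machine-hour.
Year 1: 3,657 × $25 = $91,425. Book value $126,300.
Year 2: 3,573 × $25 = $89,325. Book value $36,975.
Accumulated through year 2 = $217,725 − $36,975 = $180,750.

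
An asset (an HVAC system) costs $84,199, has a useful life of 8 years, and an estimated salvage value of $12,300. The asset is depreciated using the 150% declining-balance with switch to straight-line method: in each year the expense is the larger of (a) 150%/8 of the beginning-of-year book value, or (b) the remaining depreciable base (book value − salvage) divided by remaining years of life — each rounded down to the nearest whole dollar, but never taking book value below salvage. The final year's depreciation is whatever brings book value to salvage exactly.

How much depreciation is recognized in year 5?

$6,880

Depreciable base = $84,199 − $12,300 = $71,899.
Year 1: DB = ⌊$84,199 × 150%/8⌋ = $15,787; SL = ⌊$71,899/8⌋ = $8,987 → take DB $15,787. Book value $68,412.
Year 2: DB = ⌊$68,412 × 150%/8⌋ = $12,827; SL = ⌊$56,112/7⌋ = $8,016 → take DB $12,827. Book value $55,585.
Year 3: DB = ⌊$55,585 × 150%/8⌋ = $10,422; SL = ⌊$43,285/6⌋ = $7,214 → take DB $10,422. Book value $45,163.
Year 4: DB = ⌊$45,163 × 150%/8⌋ = $8,468; SL = ⌊$32,863/5⌋ = $6,572 → take DB $8,468. Book value $36,695.
Year 5: DB = ⌊$36,695 × 150%/8⌋ = $6,880; SL = ⌊$24,395/4⌋ = $6,098 → take DB $6,880. Book value $29,815.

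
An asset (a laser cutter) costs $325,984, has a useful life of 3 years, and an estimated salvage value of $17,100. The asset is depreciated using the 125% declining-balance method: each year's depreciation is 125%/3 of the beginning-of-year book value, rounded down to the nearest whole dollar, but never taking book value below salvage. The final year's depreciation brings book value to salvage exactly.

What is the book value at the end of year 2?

Depreciable base = $325,984 − $17,100 = $308,884.
Year 1: ⌊$325,984 × 125%/3⌋ = $135,826. Book value $190,158.
Year 2: ⌊$190,158 × 125%/3⌋ = $79,232. Book value $110,926.

$110,926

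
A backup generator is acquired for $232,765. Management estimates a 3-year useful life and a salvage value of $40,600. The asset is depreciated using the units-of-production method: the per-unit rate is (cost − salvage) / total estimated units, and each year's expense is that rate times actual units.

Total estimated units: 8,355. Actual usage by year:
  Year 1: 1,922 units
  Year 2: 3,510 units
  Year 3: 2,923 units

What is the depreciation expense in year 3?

Depreciable base = $232,765 − $40,600 = $192,165.
Rate = $192,165 / 8,355 units = $23 per unit.
Year 1: 1,922 × $23 = $44,206. Book value $188,559.
Year 2: 3,510 × $23 = $80,730. Book value $107,829.
Year 3: 2,923 × $23 = $67,229. Book value $40,600.

$67,229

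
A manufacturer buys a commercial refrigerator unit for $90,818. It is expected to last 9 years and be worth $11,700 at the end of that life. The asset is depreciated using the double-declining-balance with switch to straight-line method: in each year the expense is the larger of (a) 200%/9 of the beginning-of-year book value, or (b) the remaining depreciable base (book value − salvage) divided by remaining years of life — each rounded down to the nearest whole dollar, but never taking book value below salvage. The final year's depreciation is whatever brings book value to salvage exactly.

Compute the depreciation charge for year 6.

Depreciable base = $90,818 − $11,700 = $79,118.
Year 1: DB = ⌊$90,818 × 200%/9⌋ = $20,181; SL = ⌊$79,118/9⌋ = $8,790 → take DB $20,181. Book value $70,637.
Year 2: DB = ⌊$70,637 × 200%/9⌋ = $15,697; SL = ⌊$58,937/8⌋ = $7,367 → take DB $15,697. Book value $54,940.
Year 3: DB = ⌊$54,940 × 200%/9⌋ = $12,208; SL = ⌊$43,240/7⌋ = $6,177 → take DB $12,208. Book value $42,732.
Year 4: DB = ⌊$42,732 × 200%/9⌋ = $9,496; SL = ⌊$31,032/6⌋ = $5,172 → take DB $9,496. Book value $33,236.
Year 5: DB = ⌊$33,236 × 200%/9⌋ = $7,385; SL = ⌊$21,536/5⌋ = $4,307 → take DB $7,385. Book value $25,851.
Year 6: DB = ⌊$25,851 × 200%/9⌋ = $5,744; SL = ⌊$14,151/4⌋ = $3,537 → take DB $5,744. Book value $20,107.

$5,744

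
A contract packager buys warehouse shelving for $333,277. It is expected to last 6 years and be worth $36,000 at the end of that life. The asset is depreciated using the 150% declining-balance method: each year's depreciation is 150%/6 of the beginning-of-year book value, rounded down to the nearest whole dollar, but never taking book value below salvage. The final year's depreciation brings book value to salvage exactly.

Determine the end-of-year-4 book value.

$105,452

Depreciable base = $333,277 − $36,000 = $297,277.
Year 1: ⌊$333,277 × 150%/6⌋ = $83,319. Book value $249,958.
Year 2: ⌊$249,958 × 150%/6⌋ = $62,489. Book value $187,469.
Year 3: ⌊$187,469 × 150%/6⌋ = $46,867. Book value $140,602.
Year 4: ⌊$140,602 × 150%/6⌋ = $35,150. Book value $105,452.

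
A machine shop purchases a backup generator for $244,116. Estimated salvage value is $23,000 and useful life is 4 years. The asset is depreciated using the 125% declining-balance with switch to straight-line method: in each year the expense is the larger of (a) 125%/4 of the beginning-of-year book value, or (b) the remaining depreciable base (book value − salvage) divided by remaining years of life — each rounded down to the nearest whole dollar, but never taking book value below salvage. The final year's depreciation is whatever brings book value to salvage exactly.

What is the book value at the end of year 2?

Depreciable base = $244,116 − $23,000 = $221,116.
Year 1: DB = ⌊$244,116 × 125%/4⌋ = $76,286; SL = ⌊$221,116/4⌋ = $55,279 → take DB $76,286. Book value $167,830.
Year 2: DB = ⌊$167,830 × 125%/4⌋ = $52,446; SL = ⌊$144,830/3⌋ = $48,276 → take DB $52,446. Book value $115,384.

$115,384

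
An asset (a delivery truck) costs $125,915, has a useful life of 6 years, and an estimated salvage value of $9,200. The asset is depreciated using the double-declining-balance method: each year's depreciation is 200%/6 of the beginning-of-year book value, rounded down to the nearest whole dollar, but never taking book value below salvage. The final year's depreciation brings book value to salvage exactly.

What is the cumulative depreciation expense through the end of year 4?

Depreciable base = $125,915 − $9,200 = $116,715.
Year 1: ⌊$125,915 × 200%/6⌋ = $41,971. Book value $83,944.
Year 2: ⌊$83,944 × 200%/6⌋ = $27,981. Book value $55,963.
Year 3: ⌊$55,963 × 200%/6⌋ = $18,654. Book value $37,309.
Year 4: ⌊$37,309 × 200%/6⌋ = $12,436. Book value $24,873.
Accumulated through year 4 = $125,915 − $24,873 = $101,042.

$101,042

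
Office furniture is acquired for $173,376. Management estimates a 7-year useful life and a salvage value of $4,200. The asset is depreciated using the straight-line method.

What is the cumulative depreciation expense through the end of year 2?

$48,336

Depreciable base = $173,376 − $4,200 = $169,176.
Annual expense = $169,176 / 7 = $24,168.
End of year 1: book value $149,208.
End of year 2: book value $125,040.
Accumulated through year 2 = $173,376 − $125,040 = $48,336.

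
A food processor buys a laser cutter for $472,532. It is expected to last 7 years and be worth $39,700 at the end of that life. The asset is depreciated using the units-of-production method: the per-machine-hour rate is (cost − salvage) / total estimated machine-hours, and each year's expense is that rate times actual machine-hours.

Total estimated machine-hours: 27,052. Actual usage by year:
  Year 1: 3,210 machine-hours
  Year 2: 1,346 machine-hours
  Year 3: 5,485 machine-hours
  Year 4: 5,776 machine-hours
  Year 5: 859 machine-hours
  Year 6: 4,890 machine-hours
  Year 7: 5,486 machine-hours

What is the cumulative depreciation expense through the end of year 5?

Depreciable base = $472,532 − $39,700 = $432,832.
Rate = $432,832 / 27,052 machine-hours = $16 per machine-hour.
Year 1: 3,210 × $16 = $51,360. Book value $421,172.
Year 2: 1,346 × $16 = $21,536. Book value $399,636.
Year 3: 5,485 × $16 = $87,760. Book value $311,876.
Year 4: 5,776 × $16 = $92,416. Book value $219,460.
Year 5: 859 × $16 = $13,744. Book value $205,716.
Accumulated through year 5 = $472,532 − $205,716 = $266,816.

$266,816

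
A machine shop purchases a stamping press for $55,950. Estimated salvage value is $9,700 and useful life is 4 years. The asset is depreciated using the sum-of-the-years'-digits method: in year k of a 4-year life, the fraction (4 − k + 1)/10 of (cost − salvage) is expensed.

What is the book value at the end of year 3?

$14,325

Depreciable base = $55,950 − $9,700 = $46,250.
Sum of the years' digits = 4+3+2+1 = 10.
Year 1: $46,250 × 4/10 = $18,500. Book value $37,450.
Year 2: $46,250 × 3/10 = $13,875. Book value $23,575.
Year 3: $46,250 × 2/10 = $9,250. Book value $14,325.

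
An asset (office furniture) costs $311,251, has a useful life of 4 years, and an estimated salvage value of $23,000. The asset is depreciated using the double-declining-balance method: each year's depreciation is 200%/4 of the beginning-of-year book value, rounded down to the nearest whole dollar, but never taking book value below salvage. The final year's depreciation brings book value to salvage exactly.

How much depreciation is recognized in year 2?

Depreciable base = $311,251 − $23,000 = $288,251.
Year 1: ⌊$311,251 × 200%/4⌋ = $155,625. Book value $155,626.
Year 2: ⌊$155,626 × 200%/4⌋ = $77,813. Book value $77,813.

$77,813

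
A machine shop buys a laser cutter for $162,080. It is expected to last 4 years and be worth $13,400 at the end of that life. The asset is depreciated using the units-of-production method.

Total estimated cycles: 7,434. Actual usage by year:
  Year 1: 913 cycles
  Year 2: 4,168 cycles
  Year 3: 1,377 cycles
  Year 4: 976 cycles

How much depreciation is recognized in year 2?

Depreciable base = $162,080 − $13,400 = $148,680.
Rate = $148,680 / 7,434 cycles = $20 per cycle.
Year 1: 913 × $20 = $18,260. Book value $143,820.
Year 2: 4,168 × $20 = $83,360. Book value $60,460.

$83,360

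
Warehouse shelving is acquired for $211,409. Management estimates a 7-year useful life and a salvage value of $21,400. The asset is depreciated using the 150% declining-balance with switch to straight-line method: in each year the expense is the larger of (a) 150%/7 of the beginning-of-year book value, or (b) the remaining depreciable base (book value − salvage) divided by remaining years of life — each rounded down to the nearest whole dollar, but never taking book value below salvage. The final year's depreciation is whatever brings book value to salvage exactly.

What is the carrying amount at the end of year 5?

$60,849

Depreciable base = $211,409 − $21,400 = $190,009.
Year 1: DB = ⌊$211,409 × 150%/7⌋ = $45,301; SL = ⌊$190,009/7⌋ = $27,144 → take DB $45,301. Book value $166,108.
Year 2: DB = ⌊$166,108 × 150%/7⌋ = $35,594; SL = ⌊$144,708/6⌋ = $24,118 → take DB $35,594. Book value $130,514.
Year 3: DB = ⌊$130,514 × 150%/7⌋ = $27,967; SL = ⌊$109,114/5⌋ = $21,822 → take DB $27,967. Book value $102,547.
Year 4: DB = ⌊$102,547 × 150%/7⌋ = $21,974; SL = ⌊$81,147/4⌋ = $20,286 → take DB $21,974. Book value $80,573.
Year 5: DB = ⌊$80,573 × 150%/7⌋ = $17,265; SL = ⌊$59,173/3⌋ = $19,724 → take SL $19,724. Book value $60,849.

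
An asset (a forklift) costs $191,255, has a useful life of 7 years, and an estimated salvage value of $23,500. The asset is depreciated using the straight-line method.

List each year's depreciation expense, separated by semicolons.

Depreciable base = $191,255 − $23,500 = $167,755.
Annual expense = $167,755 / 7 = $23,965.
End of year 1: book value $167,290.
End of year 2: book value $143,325.
End of year 3: book value $119,360.
End of year 4: book value $95,395.
End of year 5: book value $71,430.
End of year 6: book value $47,465.
End of year 7: book value $23,500.

$23,965; $23,965; $23,965; $23,965; $23,965; $23,965; $23,965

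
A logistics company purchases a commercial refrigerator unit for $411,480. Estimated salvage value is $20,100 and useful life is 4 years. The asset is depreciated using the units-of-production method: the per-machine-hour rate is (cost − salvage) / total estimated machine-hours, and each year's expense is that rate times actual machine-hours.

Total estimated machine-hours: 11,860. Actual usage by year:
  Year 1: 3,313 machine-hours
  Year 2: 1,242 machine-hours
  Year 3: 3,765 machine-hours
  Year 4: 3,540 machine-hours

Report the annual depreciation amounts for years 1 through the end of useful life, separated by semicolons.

$109,329; $40,986; $124,245; $116,820

Depreciable base = $411,480 − $20,100 = $391,380.
Rate = $391,380 / 11,860 machine-hours = $33 per machine-hour.
Year 1: 3,313 × $33 = $109,329. Book value $302,151.
Year 2: 1,242 × $33 = $40,986. Book value $261,165.
Year 3: 3,765 × $33 = $124,245. Book value $136,920.
Year 4: 3,540 × $33 = $116,820. Book value $20,100.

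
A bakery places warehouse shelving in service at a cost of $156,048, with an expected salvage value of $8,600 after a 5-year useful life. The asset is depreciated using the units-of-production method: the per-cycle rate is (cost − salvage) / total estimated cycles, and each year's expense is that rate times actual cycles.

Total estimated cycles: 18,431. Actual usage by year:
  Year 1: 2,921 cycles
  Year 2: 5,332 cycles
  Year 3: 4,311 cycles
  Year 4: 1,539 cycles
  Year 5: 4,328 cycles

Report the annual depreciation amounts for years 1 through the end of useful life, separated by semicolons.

Depreciable base = $156,048 − $8,600 = $147,448.
Rate = $147,448 / 18,431 cycles = $8 per cycle.
Year 1: 2,921 × $8 = $23,368. Book value $132,680.
Year 2: 5,332 × $8 = $42,656. Book value $90,024.
Year 3: 4,311 × $8 = $34,488. Book value $55,536.
Year 4: 1,539 × $8 = $12,312. Book value $43,224.
Year 5: 4,328 × $8 = $34,624. Book value $8,600.

$23,368; $42,656; $34,488; $12,312; $34,624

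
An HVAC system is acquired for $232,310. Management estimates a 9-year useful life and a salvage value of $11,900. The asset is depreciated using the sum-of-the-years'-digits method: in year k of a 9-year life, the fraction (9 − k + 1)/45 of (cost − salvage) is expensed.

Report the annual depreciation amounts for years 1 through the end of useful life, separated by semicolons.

$44,082; $39,184; $34,286; $29,388; $24,490; $19,592; $14,694; $9,796; $4,898

Depreciable base = $232,310 − $11,900 = $220,410.
Sum of the years' digits = 9+8+7+6+5+4+3+2+1 = 45.
Year 1: $220,410 × 9/45 = $44,082. Book value $188,228.
Year 2: $220,410 × 8/45 = $39,184. Book value $149,044.
Year 3: $220,410 × 7/45 = $34,286. Book value $114,758.
Year 4: $220,410 × 6/45 = $29,388. Book value $85,370.
Year 5: $220,410 × 5/45 = $24,490. Book value $60,880.
Year 6: $220,410 × 4/45 = $19,592. Book value $41,288.
Year 7: $220,410 × 3/45 = $14,694. Book value $26,594.
Year 8: $220,410 × 2/45 = $9,796. Book value $16,798.
Year 9: $220,410 × 1/45 = $4,898. Book value $11,900.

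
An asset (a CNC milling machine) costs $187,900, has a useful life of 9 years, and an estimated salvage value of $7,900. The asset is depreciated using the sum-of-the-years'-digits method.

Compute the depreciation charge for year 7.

Depreciable base = $187,900 − $7,900 = $180,000.
Sum of the years' digits = 9+8+7+6+5+4+3+2+1 = 45.
Year 1: $180,000 × 9/45 = $36,000. Book value $151,900.
Year 2: $180,000 × 8/45 = $32,000. Book value $119,900.
Year 3: $180,000 × 7/45 = $28,000. Book value $91,900.
Year 4: $180,000 × 6/45 = $24,000. Book value $67,900.
Year 5: $180,000 × 5/45 = $20,000. Book value $47,900.
Year 6: $180,000 × 4/45 = $16,000. Book value $31,900.
Year 7: $180,000 × 3/45 = $12,000. Book value $19,900.

$12,000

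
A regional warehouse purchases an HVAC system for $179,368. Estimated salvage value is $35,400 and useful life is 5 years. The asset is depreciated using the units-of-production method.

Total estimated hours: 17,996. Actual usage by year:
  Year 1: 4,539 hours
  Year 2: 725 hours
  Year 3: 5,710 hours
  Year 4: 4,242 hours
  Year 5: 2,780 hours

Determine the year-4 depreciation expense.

$33,936

Depreciable base = $179,368 − $35,400 = $143,968.
Rate = $143,968 / 17,996 hours = $8 per hour.
Year 1: 4,539 × $8 = $36,312. Book value $143,056.
Year 2: 725 × $8 = $5,800. Book value $137,256.
Year 3: 5,710 × $8 = $45,680. Book value $91,576.
Year 4: 4,242 × $8 = $33,936. Book value $57,640.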